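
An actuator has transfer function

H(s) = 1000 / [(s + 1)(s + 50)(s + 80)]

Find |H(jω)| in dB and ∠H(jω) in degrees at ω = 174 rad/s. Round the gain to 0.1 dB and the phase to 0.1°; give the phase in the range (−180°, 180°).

-75.6 dB, 131.1°

At s = jω = j174:
pole (s+1): 1 + j174 → |·| = √(1²+174²) = √30277 ≈ 174, ∠ = arctan(174/1) ≈ 89.67°
pole (s+50): 50 + j174 → |·| = √(50²+174²) = √32776 ≈ 181.04, ∠ = arctan(174/50) ≈ 73.97°
pole (s+80): 80 + j174 → |·| = √(80²+174²) = √36676 ≈ 191.51, ∠ = arctan(174/80) ≈ 65.31°
|H| = 1000 / 6.0327e+06 ≈ 0.00016576
Gain = 20 log₁₀(0.00016576) ≈ -75.61 dB
∠H = 0.00° − 228.95° = -228.95° ≡ 131.05° (principal value)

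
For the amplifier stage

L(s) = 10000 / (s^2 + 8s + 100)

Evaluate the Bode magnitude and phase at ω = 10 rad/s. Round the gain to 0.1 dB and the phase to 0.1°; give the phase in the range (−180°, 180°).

At s = jω = j10:
quadratic: (j10)² + 8·j10 + 100 = 0 + j80 → |·| ≈ 80, ∠ ≈ 90.00°
|L| = 10000 / 80 ≈ 125
Gain = 20 log₁₀(125) ≈ 41.94 dB
∠L = 0.00° − 90.00° = -90.00°

41.9 dB, -90.0°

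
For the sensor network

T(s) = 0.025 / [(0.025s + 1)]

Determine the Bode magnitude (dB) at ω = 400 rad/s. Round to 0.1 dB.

At ω = 400 rad/s:
pole (1 + j400·0.025) = 1 + j10 → |·| ≈ 10.05, ∠ ≈ 84.29°
|T| = 0.025 · 1 / (10.05) ≈ 0.0024876
Gain = 20 log₁₀(0.0024876) ≈ -52.08 dB

-52.1 dB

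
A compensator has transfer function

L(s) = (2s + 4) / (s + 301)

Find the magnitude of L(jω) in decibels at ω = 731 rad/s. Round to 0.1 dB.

5.3 dB

Substitute s = j731:
Numerator: 2(j731) + 4 = 4 + j1462
Denominator: (j731) + 301 = 301 + j731
|N| = √(4² + 1462²) ≈ 1462, ∠N ≈ 89.84°
|D| = √(301² + 731²) ≈ 790.55, ∠D ≈ 67.62°
|L| = 1462 / 790.55 ≈ 1.8493
Gain = 20 log₁₀(1.8493) ≈ 5.34 dB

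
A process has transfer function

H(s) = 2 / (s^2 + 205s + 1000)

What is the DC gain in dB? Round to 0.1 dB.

H(0) = 2 / 1000 = 0.002
20 log₁₀(0.002) ≈ -53.98 dB

-54.0 dB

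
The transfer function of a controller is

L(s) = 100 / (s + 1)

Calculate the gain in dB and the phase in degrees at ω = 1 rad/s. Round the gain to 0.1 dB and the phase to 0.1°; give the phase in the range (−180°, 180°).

37.0 dB, -45.0°

Substitute s = j1:
Numerator: 100 = 100 + j0
Denominator: (j1) + 1 = 1 + j1
|N| = √(100² + 0²) ≈ 100, ∠N ≈ 0.00°
|D| = √(1² + 1²) ≈ 1.4142, ∠D ≈ 45.00°
|L| = 100 / 1.4142 ≈ 70.711
Gain = 20 log₁₀(70.711) ≈ 36.99 dB
∠L = 0.00° − 45.00° = -45.00°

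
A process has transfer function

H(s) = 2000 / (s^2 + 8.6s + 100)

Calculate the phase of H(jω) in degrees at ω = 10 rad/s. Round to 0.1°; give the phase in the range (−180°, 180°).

-90.0°

At s = jω = j10:
quadratic: (j10)² + 8.6·j10 + 100 = 0 + j86 → |·| ≈ 86, ∠ ≈ 90.00°
∠H = 0.00° − 90.00° = -90.00°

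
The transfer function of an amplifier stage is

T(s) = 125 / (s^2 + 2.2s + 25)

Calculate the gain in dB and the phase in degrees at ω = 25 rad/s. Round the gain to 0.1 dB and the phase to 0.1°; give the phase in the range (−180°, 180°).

At s = jω = j25:
quadratic: (j25)² + 2.2·j25 + 25 = -600 + j55 → |·| ≈ 602.52, ∠ ≈ 174.76°
|T| = 125 / 602.52 ≈ 0.20746
Gain = 20 log₁₀(0.20746) ≈ -13.66 dB
∠T = 0.00° − 174.76° = -174.76°

-13.7 dB, -174.8°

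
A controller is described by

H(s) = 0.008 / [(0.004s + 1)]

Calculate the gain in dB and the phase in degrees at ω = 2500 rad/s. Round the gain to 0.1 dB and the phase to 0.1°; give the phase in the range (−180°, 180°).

-62.0 dB, -84.3°

At ω = 2500 rad/s:
pole (1 + j2500·0.004) = 1 + j10 → |·| ≈ 10.05, ∠ ≈ 84.29°
|H| = 0.008 · 1 / (10.05) ≈ 0.00079602
Gain = 20 log₁₀(0.00079602) ≈ -61.98 dB
∠H = (0°) − (84.29°) = -84.29°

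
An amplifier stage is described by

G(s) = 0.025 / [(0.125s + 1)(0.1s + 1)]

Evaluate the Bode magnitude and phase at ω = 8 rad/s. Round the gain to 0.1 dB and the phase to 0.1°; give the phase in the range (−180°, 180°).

-37.2 dB, -83.7°

At ω = 8 rad/s:
pole (1 + j8·0.125) = 1 + j1 → |·| ≈ 1.4142, ∠ ≈ 45.00°
pole (1 + j8·0.1) = 1 + j0.8 → |·| ≈ 1.2806, ∠ ≈ 38.66°
|G| = 0.025 · 1 / (1.4142 · 1.2806) ≈ 0.013804
Gain = 20 log₁₀(0.013804) ≈ -37.20 dB
∠G = (0°) − (45.00° + 38.66°) = -83.66°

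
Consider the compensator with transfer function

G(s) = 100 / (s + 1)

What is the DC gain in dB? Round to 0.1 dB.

G(0) = 100 / 1 = 100
20 log₁₀(100) ≈ 40.00 dB

40.0 dB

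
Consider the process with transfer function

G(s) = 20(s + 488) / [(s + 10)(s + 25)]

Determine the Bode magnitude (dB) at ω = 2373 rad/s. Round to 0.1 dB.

At s = jω = j2373:
zero (s+488): 488 + j2373 → |·| = √(488²+2373²) = √5869273 ≈ 2422.7, ∠ = arctan(2373/488) ≈ 78.38°
pole (s+10): 10 + j2373 → |·| = √(10²+2373²) = √5631229 ≈ 2373, ∠ = arctan(2373/10) ≈ 89.76°
pole (s+25): 25 + j2373 → |·| = √(25²+2373²) = √5631754 ≈ 2373.1, ∠ = arctan(2373/25) ≈ 89.40°
|G| = 20 · 2422.7 / 5.6314e+06 ≈ 0.0086043
Gain = 20 log₁₀(0.0086043) ≈ -41.31 dB

-41.3 dB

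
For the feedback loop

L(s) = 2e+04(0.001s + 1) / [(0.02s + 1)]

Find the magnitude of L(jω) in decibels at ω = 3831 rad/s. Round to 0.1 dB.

60.3 dB

At ω = 3831 rad/s:
zero (1 + j3831·0.001) = 1 + j3.831 → |·| ≈ 3.9594, ∠ ≈ 75.37°
pole (1 + j3831·0.02) = 1 + j76.62 → |·| ≈ 76.627, ∠ ≈ 89.25°
|L| = 2e+04 · 3.9594 / (76.627) ≈ 1033.4
Gain = 20 log₁₀(1033.4) ≈ 60.29 dB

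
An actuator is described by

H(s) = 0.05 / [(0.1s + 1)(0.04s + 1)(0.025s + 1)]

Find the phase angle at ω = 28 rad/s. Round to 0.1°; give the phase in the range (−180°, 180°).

-153.6°

At ω = 28 rad/s:
pole (1 + j28·0.1) = 1 + j2.8 → |·| ≈ 2.9732, ∠ ≈ 70.35°
pole (1 + j28·0.04) = 1 + j1.12 → |·| ≈ 1.5015, ∠ ≈ 48.24°
pole (1 + j28·0.025) = 1 + j0.7 → |·| ≈ 1.2207, ∠ ≈ 34.99°
∠H = (0°) − (70.35° + 48.24° + 34.99°) = -153.58°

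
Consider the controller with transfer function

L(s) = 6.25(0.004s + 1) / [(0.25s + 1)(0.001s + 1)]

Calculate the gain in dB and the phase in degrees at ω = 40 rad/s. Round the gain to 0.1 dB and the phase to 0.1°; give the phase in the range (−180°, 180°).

At ω = 40 rad/s:
zero (1 + j40·0.004) = 1 + j0.16 → |·| ≈ 1.0127, ∠ ≈ 9.09°
pole (1 + j40·0.25) = 1 + j10 → |·| ≈ 10.05, ∠ ≈ 84.29°
pole (1 + j40·0.001) = 1 + j0.04 → |·| ≈ 1.0008, ∠ ≈ 2.29°
|L| = 6.25 · 1.0127 / (10.05 · 1.0008) ≈ 0.62929
Gain = 20 log₁₀(0.62929) ≈ -4.02 dB
∠L = (9.09°) − (84.29° + 2.29°) = -77.49°

-4.0 dB, -77.5°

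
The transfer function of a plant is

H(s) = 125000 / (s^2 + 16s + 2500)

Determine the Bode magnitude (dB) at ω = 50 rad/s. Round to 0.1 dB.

43.9 dB

At s = jω = j50:
quadratic: (j50)² + 16·j50 + 2500 = 0 + j800 → |·| ≈ 800, ∠ ≈ 90.00°
|H| = 125000 / 800 ≈ 156.25
Gain = 20 log₁₀(156.25) ≈ 43.88 dB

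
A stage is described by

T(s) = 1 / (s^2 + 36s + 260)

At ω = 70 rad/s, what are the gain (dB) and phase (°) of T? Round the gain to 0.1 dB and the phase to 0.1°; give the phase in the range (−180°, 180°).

-74.5 dB, -151.5°

Substitute s = j70:
Numerator: 1 = 1 + j0
Denominator: (j70)^2 + 36(j70) + 260 = -4640 + j2520
|N| = √(1² + 0²) ≈ 1, ∠N ≈ 0.00°
|D| = √(4640² + 2520²) ≈ 5280.2, ∠D ≈ 151.49°
|T| = 1 / 5280.2 ≈ 0.00018939
Gain = 20 log₁₀(0.00018939) ≈ -74.45 dB
∠T = 0.00° − 151.49° = -151.49°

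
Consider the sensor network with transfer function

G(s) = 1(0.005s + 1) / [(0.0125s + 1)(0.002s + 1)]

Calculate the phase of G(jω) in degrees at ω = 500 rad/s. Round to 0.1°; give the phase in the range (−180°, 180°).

-57.7°

At ω = 500 rad/s:
zero (1 + j500·0.005) = 1 + j2.5 → |·| ≈ 2.6926, ∠ ≈ 68.20°
pole (1 + j500·0.0125) = 1 + j6.25 → |·| ≈ 6.3295, ∠ ≈ 80.91°
pole (1 + j500·0.002) = 1 + j1 → |·| ≈ 1.4142, ∠ ≈ 45.00°
∠G = (68.20°) − (80.91° + 45.00°) = -57.71°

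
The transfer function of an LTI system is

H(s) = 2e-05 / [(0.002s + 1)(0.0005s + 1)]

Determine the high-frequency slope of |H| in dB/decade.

-40 dB/decade

Each pole contributes −20 dB/decade at high frequency; each zero contributes +20 dB/decade.
Net: 0 zero(s) − 2 pole(s) → -40 dB/decade.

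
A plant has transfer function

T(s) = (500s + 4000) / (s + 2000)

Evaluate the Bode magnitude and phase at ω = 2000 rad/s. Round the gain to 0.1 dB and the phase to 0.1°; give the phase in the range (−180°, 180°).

51.0 dB, 44.8°

Substitute s = j2000:
Numerator: 500(j2000) + 4000 = 4000 + j1000000
Denominator: (j2000) + 2000 = 2000 + j2000
|N| = √(4000² + 1000000²) ≈ 1e+06, ∠N ≈ 89.77°
|D| = √(2000² + 2000²) ≈ 2828.4, ∠D ≈ 45.00°
|T| = 1e+06 / 2828.4 ≈ 353.56
Gain = 20 log₁₀(353.56) ≈ 50.97 dB
∠T = 89.77° − 45.00° = 44.77°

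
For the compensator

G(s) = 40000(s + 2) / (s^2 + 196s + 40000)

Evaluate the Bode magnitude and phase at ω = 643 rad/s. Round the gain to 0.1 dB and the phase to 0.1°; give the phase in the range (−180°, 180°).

At s = jω = j643:
zero (s+2): 2 + j643 → |·| = √(2²+643²) = √413453 ≈ 643, ∠ = arctan(643/2) ≈ 89.82°
quadratic: (j643)² + 196·j643 + 40000 = -373449 + j126028 → |·| ≈ 3.9414e+05, ∠ ≈ 161.35°
|G| = 40000 · 643 / 3.9414e+05 ≈ 65.256
Gain = 20 log₁₀(65.256) ≈ 36.29 dB
∠G = 89.82° − 161.35° = -71.53°

36.3 dB, -71.5°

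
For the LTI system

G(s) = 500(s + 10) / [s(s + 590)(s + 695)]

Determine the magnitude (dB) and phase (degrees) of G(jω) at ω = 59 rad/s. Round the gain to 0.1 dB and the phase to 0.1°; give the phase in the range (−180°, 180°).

At s = jω = j59:
zero (s+10): 10 + j59 → |·| = √(10²+59²) = √3581 ≈ 59.841, ∠ = arctan(59/10) ≈ 80.38°
pole (s+590): 590 + j59 → |·| = √(590²+59²) = √351581 ≈ 592.94, ∠ = arctan(59/590) ≈ 5.71°
pole (s+695): 695 + j59 → |·| = √(695²+59²) = √486506 ≈ 697.5, ∠ = arctan(59/695) ≈ 4.85°
pole at origin: |s| = 59, ∠ = 90.00° (in denominator)
|G| = 500 · 59.841 / 2.4401e+07 ≈ 0.0012262
Gain = 20 log₁₀(0.0012262) ≈ -58.23 dB
∠G = 80.38° − 100.56° = -20.18°

-58.2 dB, -20.2°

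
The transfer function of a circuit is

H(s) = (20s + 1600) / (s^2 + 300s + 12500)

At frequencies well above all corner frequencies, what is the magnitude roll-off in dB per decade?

Each pole contributes −20 dB/decade at high frequency; each zero contributes +20 dB/decade.
Net: 1 zero(s) − 2 pole(s) → -20 dB/decade.

-20 dB/decade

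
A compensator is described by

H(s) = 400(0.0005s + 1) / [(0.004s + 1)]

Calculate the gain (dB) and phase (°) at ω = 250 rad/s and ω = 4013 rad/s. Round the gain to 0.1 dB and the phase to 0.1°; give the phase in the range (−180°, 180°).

At ω = 250 rad/s:
zero (1 + j250·0.0005) = 1 + j0.125 → |·| ≈ 1.0078, ∠ ≈ 7.13°
pole (1 + j250·0.004) = 1 + j1 → |·| ≈ 1.4142, ∠ ≈ 45.00°
|H| = 400 · 1.0078 / (1.4142) ≈ 285.05
Gain = 20 log₁₀(285.05) ≈ 49.10 dB
∠H = (7.13°) − (45.00°) = -37.87°

At ω = 4013 rad/s:
zero (1 + j4013·0.0005) = 1 + j2.0065 → |·| ≈ 2.2419, ∠ ≈ 63.51°
pole (1 + j4013·0.004) = 1 + j16.052 → |·| ≈ 16.083, ∠ ≈ 86.44°
|H| = 400 · 2.2419 / (16.083) ≈ 55.758
Gain = 20 log₁₀(55.758) ≈ 34.93 dB
∠H = (63.51°) − (86.44°) = -22.93°

ω = 250: 49.1 dB, -37.9°; ω = 4013: 34.9 dB, -22.9°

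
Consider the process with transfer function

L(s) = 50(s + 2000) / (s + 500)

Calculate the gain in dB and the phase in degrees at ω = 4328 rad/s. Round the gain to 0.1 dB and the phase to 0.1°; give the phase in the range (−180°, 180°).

34.8 dB, -18.2°

At s = jω = j4328:
zero (s+2000): 2000 + j4328 → |·| = √(2000²+4328²) = √22731584 ≈ 4767.8, ∠ = arctan(4328/2000) ≈ 65.20°
pole (s+500): 500 + j4328 → |·| = √(500²+4328²) = √18981584 ≈ 4356.8, ∠ = arctan(4328/500) ≈ 83.41°
|L| = 50 · 4767.8 / 4356.8 ≈ 54.717
Gain = 20 log₁₀(54.717) ≈ 34.76 dB
∠L = 65.20° − 83.41° = -18.21°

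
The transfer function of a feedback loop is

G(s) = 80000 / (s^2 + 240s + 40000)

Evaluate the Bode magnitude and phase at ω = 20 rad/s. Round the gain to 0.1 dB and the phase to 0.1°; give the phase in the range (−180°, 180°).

6.0 dB, -6.9°

At s = jω = j20:
quadratic: (j20)² + 240·j20 + 40000 = 39600 + j4800 → |·| ≈ 39890, ∠ ≈ 6.91°
|G| = 80000 / 39890 ≈ 2.0055
Gain = 20 log₁₀(2.0055) ≈ 6.04 dB
∠G = 0.00° − 6.91° = -6.91°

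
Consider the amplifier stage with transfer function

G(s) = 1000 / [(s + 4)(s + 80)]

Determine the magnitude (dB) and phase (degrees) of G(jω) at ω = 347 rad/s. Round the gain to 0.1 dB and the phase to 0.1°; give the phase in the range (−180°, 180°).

At s = jω = j347:
pole (s+4): 4 + j347 → |·| = √(4²+347²) = √120425 ≈ 347.02, ∠ = arctan(347/4) ≈ 89.34°
pole (s+80): 80 + j347 → |·| = √(80²+347²) = √126809 ≈ 356.1, ∠ = arctan(347/80) ≈ 77.02°
|G| = 1000 / 1.2357e+05 ≈ 0.0080926
Gain = 20 log₁₀(0.0080926) ≈ -41.84 dB
∠G = 0.00° − 166.36° = -166.36°

-41.8 dB, -166.4°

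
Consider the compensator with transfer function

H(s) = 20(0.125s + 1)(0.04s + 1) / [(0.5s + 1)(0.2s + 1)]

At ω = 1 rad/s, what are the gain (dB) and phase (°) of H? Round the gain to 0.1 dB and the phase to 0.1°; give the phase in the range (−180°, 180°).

At ω = 1 rad/s:
zero (1 + j1·0.125) = 1 + j0.125 → |·| ≈ 1.0078, ∠ ≈ 7.13°
zero (1 + j1·0.04) = 1 + j0.04 → |·| ≈ 1.0008, ∠ ≈ 2.29°
pole (1 + j1·0.5) = 1 + j0.5 → |·| ≈ 1.118, ∠ ≈ 26.57°
pole (1 + j1·0.2) = 1 + j0.2 → |·| ≈ 1.0198, ∠ ≈ 11.31°
|H| = 20 · 1.0078 · 1.0008 / (1.118 · 1.0198) ≈ 17.693
Gain = 20 log₁₀(17.693) ≈ 24.96 dB
∠H = (7.13° + 2.29°) − (26.57° + 11.31°) = -28.46°

25.0 dB, -28.5°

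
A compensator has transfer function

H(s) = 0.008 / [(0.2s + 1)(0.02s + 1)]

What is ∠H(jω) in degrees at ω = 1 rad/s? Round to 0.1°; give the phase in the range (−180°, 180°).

At ω = 1 rad/s:
pole (1 + j1·0.2) = 1 + j0.2 → |·| ≈ 1.0198, ∠ ≈ 11.31°
pole (1 + j1·0.02) = 1 + j0.02 → |·| ≈ 1.0002, ∠ ≈ 1.15°
∠H = (0°) − (11.31° + 1.15°) = -12.46°

-12.5°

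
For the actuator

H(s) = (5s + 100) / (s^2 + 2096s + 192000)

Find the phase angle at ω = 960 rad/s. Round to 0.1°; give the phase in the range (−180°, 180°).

Substitute s = j960:
Numerator: 5(j960) + 100 = 100 + j4800
Denominator: (j960)^2 + 2096(j960) + 192000 = -729600 + j2012160
|N| = √(100² + 4800²) ≈ 4801, ∠N ≈ 88.81°
|D| = √(729600² + 2012160²) ≈ 2.1404e+06, ∠D ≈ 109.93°
∠H = 88.81° − 109.93° = -21.12°

-21.1°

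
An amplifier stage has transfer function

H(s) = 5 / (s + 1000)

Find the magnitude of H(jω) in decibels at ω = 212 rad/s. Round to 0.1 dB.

-46.2 dB

Substitute s = j212:
Numerator: 5 = 5 + j0
Denominator: (j212) + 1000 = 1000 + j212
|N| = √(5² + 0²) ≈ 5, ∠N ≈ 0.00°
|D| = √(1000² + 212²) ≈ 1022.2, ∠D ≈ 11.97°
|H| = 5 / 1022.2 ≈ 0.0048914
Gain = 20 log₁₀(0.0048914) ≈ -46.21 dB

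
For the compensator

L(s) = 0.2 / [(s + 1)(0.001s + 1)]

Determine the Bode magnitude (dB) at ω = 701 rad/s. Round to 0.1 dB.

At ω = 701 rad/s:
pole (1 + j701·1) = 1 + j701 → |·| ≈ 701, ∠ ≈ 89.92°
pole (1 + j701·0.001) = 1 + j0.701 → |·| ≈ 1.2212, ∠ ≈ 35.03°
|L| = 0.2 · 1 / (701 · 1.2212) ≈ 0.00023363
Gain = 20 log₁₀(0.00023363) ≈ -72.63 dB

-72.6 dB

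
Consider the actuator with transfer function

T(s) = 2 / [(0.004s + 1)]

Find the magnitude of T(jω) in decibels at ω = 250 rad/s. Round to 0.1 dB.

At ω = 250 rad/s:
pole (1 + j250·0.004) = 1 + j1 → |·| ≈ 1.4142, ∠ ≈ 45.00°
|T| = 2 · 1 / (1.4142) ≈ 1.4142
Gain = 20 log₁₀(1.4142) ≈ 3.01 dB

3.0 dB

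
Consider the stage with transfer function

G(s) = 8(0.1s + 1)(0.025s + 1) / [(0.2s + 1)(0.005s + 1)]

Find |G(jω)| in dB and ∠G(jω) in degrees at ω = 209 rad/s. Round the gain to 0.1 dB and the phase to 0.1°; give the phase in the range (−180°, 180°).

At ω = 209 rad/s:
zero (1 + j209·0.1) = 1 + j20.9 → |·| ≈ 20.924, ∠ ≈ 87.26°
zero (1 + j209·0.025) = 1 + j5.225 → |·| ≈ 5.3198, ∠ ≈ 79.17°
pole (1 + j209·0.2) = 1 + j41.8 → |·| ≈ 41.812, ∠ ≈ 88.63°
pole (1 + j209·0.005) = 1 + j1.045 → |·| ≈ 1.4464, ∠ ≈ 46.26°
|G| = 8 · 20.924 · 5.3198 / (41.812 · 1.4464) ≈ 14.725
Gain = 20 log₁₀(14.725) ≈ 23.36 dB
∠G = (87.26° + 79.17°) − (88.63° + 46.26°) = 31.54°

23.4 dB, 31.5°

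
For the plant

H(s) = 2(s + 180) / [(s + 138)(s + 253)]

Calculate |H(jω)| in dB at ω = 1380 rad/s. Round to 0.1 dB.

At s = jω = j1380:
zero (s+180): 180 + j1380 → |·| = √(180²+1380²) = √1936800 ≈ 1391.7, ∠ = arctan(1380/180) ≈ 82.57°
pole (s+138): 138 + j1380 → |·| = √(138²+1380²) = √1923444 ≈ 1386.9, ∠ = arctan(1380/138) ≈ 84.29°
pole (s+253): 253 + j1380 → |·| = √(253²+1380²) = √1968409 ≈ 1403, ∠ = arctan(1380/253) ≈ 79.61°
|H| = 2 · 1391.7 / 1.9458e+06 ≈ 0.0014305
Gain = 20 log₁₀(0.0014305) ≈ -56.89 dB

-56.9 dB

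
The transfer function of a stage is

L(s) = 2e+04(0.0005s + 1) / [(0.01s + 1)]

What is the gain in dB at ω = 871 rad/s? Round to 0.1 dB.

67.9 dB

At ω = 871 rad/s:
zero (1 + j871·0.0005) = 1 + j0.4355 → |·| ≈ 1.0907, ∠ ≈ 23.53°
pole (1 + j871·0.01) = 1 + j8.71 → |·| ≈ 8.7672, ∠ ≈ 83.45°
|L| = 2e+04 · 1.0907 / (8.7672) ≈ 2488.1
Gain = 20 log₁₀(2488.1) ≈ 67.92 dB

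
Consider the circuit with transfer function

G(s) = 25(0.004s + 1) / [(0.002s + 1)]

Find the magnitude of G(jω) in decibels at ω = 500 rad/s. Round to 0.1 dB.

31.9 dB

At ω = 500 rad/s:
zero (1 + j500·0.004) = 1 + j2 → |·| ≈ 2.2361, ∠ ≈ 63.43°
pole (1 + j500·0.002) = 1 + j1 → |·| ≈ 1.4142, ∠ ≈ 45.00°
|G| = 25 · 2.2361 / (1.4142) ≈ 39.529
Gain = 20 log₁₀(39.529) ≈ 31.94 dB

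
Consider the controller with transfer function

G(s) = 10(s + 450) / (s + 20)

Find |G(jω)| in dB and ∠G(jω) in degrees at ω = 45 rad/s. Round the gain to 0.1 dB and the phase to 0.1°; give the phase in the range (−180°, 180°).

39.3 dB, -60.3°

At s = jω = j45:
zero (s+450): 450 + j45 → |·| = √(450²+45²) = √204525 ≈ 452.24, ∠ = arctan(45/450) ≈ 5.71°
pole (s+20): 20 + j45 → |·| = √(20²+45²) = √2425 ≈ 49.244, ∠ = arctan(45/20) ≈ 66.04°
|G| = 10 · 452.24 / 49.244 ≈ 91.837
Gain = 20 log₁₀(91.837) ≈ 39.26 dB
∠G = 5.71° − 66.04° = -60.33°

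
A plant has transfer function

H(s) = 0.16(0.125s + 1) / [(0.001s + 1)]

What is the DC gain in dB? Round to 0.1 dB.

H(0) = 0.16 · 1 / 1 = 0.16
20 log₁₀(0.16) ≈ -15.92 dB

-15.9 dB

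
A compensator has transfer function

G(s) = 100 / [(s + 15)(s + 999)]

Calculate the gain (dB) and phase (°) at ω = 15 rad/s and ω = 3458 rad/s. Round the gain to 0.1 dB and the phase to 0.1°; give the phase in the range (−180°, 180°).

At s = jω = j15:
pole (s+15): 15 + j15 → |·| = √(15²+15²) = √450 ≈ 21.213, ∠ = arctan(15/15) ≈ 45.00°
pole (s+999): 999 + j15 → |·| = √(999²+15²) = √998226 ≈ 999.11, ∠ = arctan(15/999) ≈ 0.86°
|G| = 100 / 21194 ≈ 0.0047183
Gain = 20 log₁₀(0.0047183) ≈ -46.52 dB
∠G = 0.00° − 45.86° = -45.86°

At s = jω = j3458:
pole (s+15): 15 + j3458 → |·| = √(15²+3458²) = √11957989 ≈ 3458, ∠ = arctan(3458/15) ≈ 89.75°
pole (s+999): 999 + j3458 → |·| = √(999²+3458²) = √12955765 ≈ 3599.4, ∠ = arctan(3458/999) ≈ 73.89°
|G| = 100 / 1.2447e+07 ≈ 8.0341e-06
Gain = 20 log₁₀(8.0341e-06) ≈ -101.90 dB
∠G = 0.00° − 163.64° = -163.64°

ω = 15: -46.5 dB, -45.9°; ω = 3458: -101.9 dB, -163.6°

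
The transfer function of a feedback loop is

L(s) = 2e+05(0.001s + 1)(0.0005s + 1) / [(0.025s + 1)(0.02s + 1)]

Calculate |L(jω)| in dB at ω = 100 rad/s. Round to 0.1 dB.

90.5 dB

At ω = 100 rad/s:
zero (1 + j100·0.001) = 1 + j0.1 → |·| ≈ 1.005, ∠ ≈ 5.71°
zero (1 + j100·0.0005) = 1 + j0.05 → |·| ≈ 1.0012, ∠ ≈ 2.86°
pole (1 + j100·0.025) = 1 + j2.5 → |·| ≈ 2.6926, ∠ ≈ 68.20°
pole (1 + j100·0.02) = 1 + j2 → |·| ≈ 2.2361, ∠ ≈ 63.43°
|L| = 2e+05 · 1.005 · 1.0012 / (2.6926 · 2.2361) ≈ 33424
Gain = 20 log₁₀(33424) ≈ 90.48 dB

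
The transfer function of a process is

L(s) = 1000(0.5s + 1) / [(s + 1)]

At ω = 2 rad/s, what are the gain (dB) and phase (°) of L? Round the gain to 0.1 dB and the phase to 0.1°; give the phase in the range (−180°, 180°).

At ω = 2 rad/s:
zero (1 + j2·0.5) = 1 + j1 → |·| ≈ 1.4142, ∠ ≈ 45.00°
pole (1 + j2·1) = 1 + j2 → |·| ≈ 2.2361, ∠ ≈ 63.43°
|L| = 1000 · 1.4142 / (2.2361) ≈ 632.44
Gain = 20 log₁₀(632.44) ≈ 56.02 dB
∠L = (45.00°) − (63.43°) = -18.43°

56.0 dB, -18.4°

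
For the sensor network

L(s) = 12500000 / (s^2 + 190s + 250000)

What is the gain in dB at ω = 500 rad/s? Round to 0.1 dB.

At s = jω = j500:
quadratic: (j500)² + 190·j500 + 250000 = 0 + j95000 → |·| ≈ 95000, ∠ ≈ 90.00°
|L| = 12500000 / 95000 ≈ 131.58
Gain = 20 log₁₀(131.58) ≈ 42.38 dB

42.4 dB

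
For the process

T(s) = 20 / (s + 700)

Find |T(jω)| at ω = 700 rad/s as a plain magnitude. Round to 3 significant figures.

Substitute s = j700:
Numerator: 20 = 20 + j0
Denominator: (j700) + 700 = 700 + j700
|N| = √(20² + 0²) ≈ 20, ∠N ≈ 0.00°
|D| = √(700² + 700²) ≈ 989.95, ∠D ≈ 45.00°
|T| = 20 / 989.95 ≈ 0.020203

0.0202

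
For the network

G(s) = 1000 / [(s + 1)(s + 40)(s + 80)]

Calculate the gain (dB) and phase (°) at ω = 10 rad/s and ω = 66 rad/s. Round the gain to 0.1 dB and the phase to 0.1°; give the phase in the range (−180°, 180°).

ω = 10: -30.5 dB, -105.5°; ω = 66: -54.5 dB, 172.6°

At s = jω = j10:
pole (s+1): 1 + j10 → |·| = √(1²+10²) = √101 ≈ 10.05, ∠ = arctan(10/1) ≈ 84.29°
pole (s+40): 40 + j10 → |·| = √(40²+10²) = √1700 ≈ 41.231, ∠ = arctan(10/40) ≈ 14.04°
pole (s+80): 80 + j10 → |·| = √(80²+10²) = √6500 ≈ 80.623, ∠ = arctan(10/80) ≈ 7.13°
|G| = 1000 / 33408 ≈ 0.029933
Gain = 20 log₁₀(0.029933) ≈ -30.48 dB
∠G = 0.00° − 105.46° = -105.46°

At s = jω = j66:
pole (s+1): 1 + j66 → |·| = √(1²+66²) = √4357 ≈ 66.008, ∠ = arctan(66/1) ≈ 89.13°
pole (s+40): 40 + j66 → |·| = √(40²+66²) = √5956 ≈ 77.175, ∠ = arctan(66/40) ≈ 58.78°
pole (s+80): 80 + j66 → |·| = √(80²+66²) = √10756 ≈ 103.71, ∠ = arctan(66/80) ≈ 39.52°
|G| = 1000 / 5.2832e+05 ≈ 0.0018928
Gain = 20 log₁₀(0.0018928) ≈ -54.46 dB
∠G = 0.00° − 187.43° = -187.43° ≡ 172.57° (principal value)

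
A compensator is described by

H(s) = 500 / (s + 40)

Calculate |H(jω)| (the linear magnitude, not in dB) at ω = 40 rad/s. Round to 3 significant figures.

8.84

Substitute s = j40:
Numerator: 500 = 500 + j0
Denominator: (j40) + 40 = 40 + j40
|N| = √(500² + 0²) ≈ 500, ∠N ≈ 0.00°
|D| = √(40² + 40²) ≈ 56.569, ∠D ≈ 45.00°
|H| = 500 / 56.569 ≈ 8.8388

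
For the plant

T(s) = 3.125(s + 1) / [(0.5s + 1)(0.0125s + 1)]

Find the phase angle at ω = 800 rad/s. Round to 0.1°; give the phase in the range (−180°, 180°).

-84.2°

At ω = 800 rad/s:
zero (1 + j800·1) = 1 + j800 → |·| ≈ 800, ∠ ≈ 89.93°
pole (1 + j800·0.5) = 1 + j400 → |·| ≈ 400, ∠ ≈ 89.86°
pole (1 + j800·0.0125) = 1 + j10 → |·| ≈ 10.05, ∠ ≈ 84.29°
∠T = (89.93°) − (89.86° + 84.29°) = -84.22°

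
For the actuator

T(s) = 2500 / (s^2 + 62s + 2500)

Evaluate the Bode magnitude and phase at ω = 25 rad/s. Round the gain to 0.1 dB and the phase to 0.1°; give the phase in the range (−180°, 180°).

At s = jω = j25:
quadratic: (j25)² + 62·j25 + 2500 = 1875 + j1550 → |·| ≈ 2432.7, ∠ ≈ 39.58°
|T| = 2500 / 2432.7 ≈ 1.0277
Gain = 20 log₁₀(1.0277) ≈ 0.24 dB
∠T = 0.00° − 39.58° = -39.58°

0.2 dB, -39.6°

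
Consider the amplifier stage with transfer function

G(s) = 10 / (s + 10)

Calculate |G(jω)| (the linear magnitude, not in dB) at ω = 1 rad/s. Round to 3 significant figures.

At s = jω = j1:
pole (s+10): 10 + j1 → |·| = √(10²+1²) = √101 ≈ 10.05, ∠ = arctan(1/10) ≈ 5.71°
|G| = 10 / 10.05 ≈ 0.99502

0.995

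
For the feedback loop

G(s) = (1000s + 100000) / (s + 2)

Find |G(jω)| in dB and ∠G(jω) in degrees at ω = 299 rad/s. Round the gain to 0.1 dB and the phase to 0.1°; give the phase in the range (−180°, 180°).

60.5 dB, -18.1°

Substitute s = j299:
Numerator: 1000(j299) + 100000 = 100000 + j299000
Denominator: (j299) + 2 = 2 + j299
|N| = √(100000² + 299000²) ≈ 3.1528e+05, ∠N ≈ 71.51°
|D| = √(2² + 299²) ≈ 299.01, ∠D ≈ 89.62°
|G| = 3.1528e+05 / 299.01 ≈ 1054.4
Gain = 20 log₁₀(1054.4) ≈ 60.46 dB
∠G = 71.51° − 89.62° = -18.11°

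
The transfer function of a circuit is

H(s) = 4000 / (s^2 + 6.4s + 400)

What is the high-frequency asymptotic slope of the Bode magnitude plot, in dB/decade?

Each pole contributes −20 dB/decade at high frequency; each zero contributes +20 dB/decade.
Net: 0 zero(s) − 2 pole(s) → -40 dB/decade.

-40 dB/decade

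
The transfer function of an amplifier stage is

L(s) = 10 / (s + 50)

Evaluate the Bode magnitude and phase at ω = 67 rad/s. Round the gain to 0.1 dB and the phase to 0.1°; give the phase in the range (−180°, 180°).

-18.4 dB, -53.3°

At s = jω = j67:
pole (s+50): 50 + j67 → |·| = √(50²+67²) = √6989 ≈ 83.6, ∠ = arctan(67/50) ≈ 53.27°
|L| = 10 / 83.6 ≈ 0.11962
Gain = 20 log₁₀(0.11962) ≈ -18.44 dB
∠L = 0.00° − 53.27° = -53.27°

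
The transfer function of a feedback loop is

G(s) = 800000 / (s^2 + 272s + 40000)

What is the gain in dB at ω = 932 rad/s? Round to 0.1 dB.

At s = jω = j932:
quadratic: (j932)² + 272·j932 + 40000 = -828624 + j253504 → |·| ≈ 8.6653e+05, ∠ ≈ 162.99°
|G| = 800000 / 8.6653e+05 ≈ 0.92322
Gain = 20 log₁₀(0.92322) ≈ -0.69 dB

-0.7 dB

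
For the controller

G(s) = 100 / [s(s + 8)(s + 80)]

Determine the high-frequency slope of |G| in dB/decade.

Each pole contributes −20 dB/decade at high frequency; each zero contributes +20 dB/decade.
Net: 0 zero(s) − 3 pole(s) → -60 dB/decade.

-60 dB/decade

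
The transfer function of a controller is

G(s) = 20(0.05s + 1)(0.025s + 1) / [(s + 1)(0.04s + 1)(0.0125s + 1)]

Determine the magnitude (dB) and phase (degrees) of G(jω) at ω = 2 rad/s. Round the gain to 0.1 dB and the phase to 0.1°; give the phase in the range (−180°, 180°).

19.1 dB, -60.9°

At ω = 2 rad/s:
zero (1 + j2·0.05) = 1 + j0.1 → |·| ≈ 1.005, ∠ ≈ 5.71°
zero (1 + j2·0.025) = 1 + j0.05 → |·| ≈ 1.0012, ∠ ≈ 2.86°
pole (1 + j2·1) = 1 + j2 → |·| ≈ 2.2361, ∠ ≈ 63.43°
pole (1 + j2·0.04) = 1 + j0.08 → |·| ≈ 1.0032, ∠ ≈ 4.57°
pole (1 + j2·0.0125) = 1 + j0.025 → |·| ≈ 1.0003, ∠ ≈ 1.43°
|G| = 20 · 1.005 · 1.0012 / (2.2361 · 1.0032 · 1.0003) ≈ 8.9683
Gain = 20 log₁₀(8.9683) ≈ 19.05 dB
∠G = (5.71° + 2.86°) − (63.43° + 4.57° + 1.43°) = -60.86°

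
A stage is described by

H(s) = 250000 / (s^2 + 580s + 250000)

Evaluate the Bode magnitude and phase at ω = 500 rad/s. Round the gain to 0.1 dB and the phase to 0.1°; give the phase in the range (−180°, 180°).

-1.3 dB, -90.0°

At s = jω = j500:
quadratic: (j500)² + 580·j500 + 250000 = 0 + j290000 → |·| ≈ 2.9e+05, ∠ ≈ 90.00°
|H| = 250000 / 2.9e+05 ≈ 0.86207
Gain = 20 log₁₀(0.86207) ≈ -1.29 dB
∠H = 0.00° − 90.00° = -90.00°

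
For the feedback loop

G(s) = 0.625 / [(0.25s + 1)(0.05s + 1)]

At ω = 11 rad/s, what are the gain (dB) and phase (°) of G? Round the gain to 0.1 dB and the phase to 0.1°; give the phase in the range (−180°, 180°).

-14.6 dB, -98.8°

At ω = 11 rad/s:
pole (1 + j11·0.25) = 1 + j2.75 → |·| ≈ 2.9262, ∠ ≈ 70.02°
pole (1 + j11·0.05) = 1 + j0.55 → |·| ≈ 1.1413, ∠ ≈ 28.81°
|G| = 0.625 · 1 / (2.9262 · 1.1413) ≈ 0.18714
Gain = 20 log₁₀(0.18714) ≈ -14.56 dB
∠G = (0°) − (70.02° + 28.81°) = -98.83°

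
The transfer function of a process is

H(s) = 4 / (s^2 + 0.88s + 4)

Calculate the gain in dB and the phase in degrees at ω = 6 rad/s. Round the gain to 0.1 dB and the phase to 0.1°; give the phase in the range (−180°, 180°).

-18.2 dB, -170.6°

At s = jω = j6:
quadratic: (j6)² + 0.88·j6 + 4 = -32 + j5.28 → |·| ≈ 32.433, ∠ ≈ 170.63°
|H| = 4 / 32.433 ≈ 0.12333
Gain = 20 log₁₀(0.12333) ≈ -18.18 dB
∠H = 0.00° − 170.63° = -170.63°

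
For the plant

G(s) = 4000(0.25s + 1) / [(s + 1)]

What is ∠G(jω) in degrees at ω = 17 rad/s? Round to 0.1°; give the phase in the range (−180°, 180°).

At ω = 17 rad/s:
zero (1 + j17·0.25) = 1 + j4.25 → |·| ≈ 4.3661, ∠ ≈ 76.76°
pole (1 + j17·1) = 1 + j17 → |·| ≈ 17.029, ∠ ≈ 86.63°
∠G = (76.76°) − (86.63°) = -9.87°

-9.9°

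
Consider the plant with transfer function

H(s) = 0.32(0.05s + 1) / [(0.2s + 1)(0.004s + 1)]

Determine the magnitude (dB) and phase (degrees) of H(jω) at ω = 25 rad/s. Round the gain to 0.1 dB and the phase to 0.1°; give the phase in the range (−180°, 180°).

At ω = 25 rad/s:
zero (1 + j25·0.05) = 1 + j1.25 → |·| ≈ 1.6008, ∠ ≈ 51.34°
pole (1 + j25·0.2) = 1 + j5 → |·| ≈ 5.099, ∠ ≈ 78.69°
pole (1 + j25·0.004) = 1 + j0.1 → |·| ≈ 1.005, ∠ ≈ 5.71°
|H| = 0.32 · 1.6008 / (5.099 · 1.005) ≈ 0.099962
Gain = 20 log₁₀(0.099962) ≈ -20.00 dB
∠H = (51.34°) − (78.69° + 5.71°) = -33.06°

-20.0 dB, -33.1°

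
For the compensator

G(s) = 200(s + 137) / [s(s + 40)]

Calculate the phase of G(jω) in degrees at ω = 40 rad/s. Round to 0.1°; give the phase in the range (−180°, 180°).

At s = jω = j40:
zero (s+137): 137 + j40 → |·| = √(137²+40²) = √20369 ≈ 142.72, ∠ = arctan(40/137) ≈ 16.28°
pole (s+40): 40 + j40 → |·| = √(40²+40²) = √3200 ≈ 56.569, ∠ = arctan(40/40) ≈ 45.00°
pole at origin: |s| = 40, ∠ = 90.00° (in denominator)
∠G = 16.28° − 135.00° = -118.72°

-118.7°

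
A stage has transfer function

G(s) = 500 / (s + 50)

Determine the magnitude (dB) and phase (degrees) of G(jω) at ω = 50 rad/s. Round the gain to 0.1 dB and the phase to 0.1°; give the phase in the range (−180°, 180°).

At s = jω = j50:
pole (s+50): 50 + j50 → |·| = √(50²+50²) = √5000 ≈ 70.711, ∠ = arctan(50/50) ≈ 45.00°
|G| = 500 / 70.711 ≈ 7.071
Gain = 20 log₁₀(7.071) ≈ 16.99 dB
∠G = 0.00° − 45.00° = -45.00°

17.0 dB, -45.0°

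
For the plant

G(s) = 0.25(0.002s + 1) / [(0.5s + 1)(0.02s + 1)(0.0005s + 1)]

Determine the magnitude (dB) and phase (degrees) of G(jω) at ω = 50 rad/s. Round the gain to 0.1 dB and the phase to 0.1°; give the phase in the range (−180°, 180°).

-43.0 dB, -128.4°

At ω = 50 rad/s:
zero (1 + j50·0.002) = 1 + j0.1 → |·| ≈ 1.005, ∠ ≈ 5.71°
pole (1 + j50·0.5) = 1 + j25 → |·| ≈ 25.02, ∠ ≈ 87.71°
pole (1 + j50·0.02) = 1 + j1 → |·| ≈ 1.4142, ∠ ≈ 45.00°
pole (1 + j50·0.0005) = 1 + j0.025 → |·| ≈ 1.0003, ∠ ≈ 1.43°
|G| = 0.25 · 1.005 / (25.02 · 1.4142 · 1.0003) ≈ 0.0070987
Gain = 20 log₁₀(0.0070987) ≈ -42.98 dB
∠G = (5.71°) − (87.71° + 45.00° + 1.43°) = -128.43°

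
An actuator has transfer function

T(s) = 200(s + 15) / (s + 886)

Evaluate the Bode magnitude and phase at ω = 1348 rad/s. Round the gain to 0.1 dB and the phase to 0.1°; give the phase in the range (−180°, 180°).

At s = jω = j1348:
zero (s+15): 15 + j1348 → |·| = √(15²+1348²) = √1817329 ≈ 1348.1, ∠ = arctan(1348/15) ≈ 89.36°
pole (s+886): 886 + j1348 → |·| = √(886²+1348²) = √2602100 ≈ 1613.1, ∠ = arctan(1348/886) ≈ 56.68°
|T| = 200 · 1348.1 / 1613.1 ≈ 167.14
Gain = 20 log₁₀(167.14) ≈ 44.46 dB
∠T = 89.36° − 56.68° = 32.68°

44.5 dB, 32.7°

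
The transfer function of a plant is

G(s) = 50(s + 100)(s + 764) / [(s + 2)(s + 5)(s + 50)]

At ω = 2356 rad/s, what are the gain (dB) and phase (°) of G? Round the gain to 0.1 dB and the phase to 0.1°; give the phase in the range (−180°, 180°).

-33.0 dB, -109.0°

At s = jω = j2356:
zero (s+100): 100 + j2356 → |·| = √(100²+2356²) = √5560736 ≈ 2358.1, ∠ = arctan(2356/100) ≈ 87.57°
zero (s+764): 764 + j2356 → |·| = √(764²+2356²) = √6134432 ≈ 2476.8, ∠ = arctan(2356/764) ≈ 72.03°
pole (s+2): 2 + j2356 → |·| = √(2²+2356²) = √5550740 ≈ 2356, ∠ = arctan(2356/2) ≈ 89.95°
pole (s+5): 5 + j2356 → |·| = √(5²+2356²) = √5550761 ≈ 2356, ∠ = arctan(2356/5) ≈ 89.88°
pole (s+50): 50 + j2356 → |·| = √(50²+2356²) = √5553236 ≈ 2356.5, ∠ = arctan(2356/50) ≈ 88.78°
|G| = 50 · 5.8405e+06 / 1.308e+10 ≈ 0.022326
Gain = 20 log₁₀(0.022326) ≈ -33.02 dB
∠G = 159.60° − 268.61° = -109.01°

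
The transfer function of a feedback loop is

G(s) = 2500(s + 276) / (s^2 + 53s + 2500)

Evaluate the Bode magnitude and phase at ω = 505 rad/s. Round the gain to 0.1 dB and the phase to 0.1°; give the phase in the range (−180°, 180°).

At s = jω = j505:
zero (s+276): 276 + j505 → |·| = √(276²+505²) = √331201 ≈ 575.5, ∠ = arctan(505/276) ≈ 61.34°
quadratic: (j505)² + 53·j505 + 2500 = -252525 + j26765 → |·| ≈ 2.5394e+05, ∠ ≈ 173.95°
|G| = 2500 · 575.5 / 2.5394e+05 ≈ 5.6657
Gain = 20 log₁₀(5.6657) ≈ 15.07 dB
∠G = 61.34° − 173.95° = -112.61°

15.1 dB, -112.6°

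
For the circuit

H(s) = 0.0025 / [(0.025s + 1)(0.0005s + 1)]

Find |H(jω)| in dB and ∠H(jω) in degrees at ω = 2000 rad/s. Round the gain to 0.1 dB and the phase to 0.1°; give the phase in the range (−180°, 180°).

-89.0 dB, -133.9°

At ω = 2000 rad/s:
pole (1 + j2000·0.025) = 1 + j50 → |·| ≈ 50.01, ∠ ≈ 88.85°
pole (1 + j2000·0.0005) = 1 + j1 → |·| ≈ 1.4142, ∠ ≈ 45.00°
|H| = 0.0025 · 1 / (50.01 · 1.4142) ≈ 3.5349e-05
Gain = 20 log₁₀(3.5349e-05) ≈ -89.03 dB
∠H = (0°) − (88.85° + 45.00°) = -133.85°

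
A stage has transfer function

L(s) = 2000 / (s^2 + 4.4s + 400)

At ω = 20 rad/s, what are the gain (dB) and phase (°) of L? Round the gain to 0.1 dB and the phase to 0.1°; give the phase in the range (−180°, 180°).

At s = jω = j20:
quadratic: (j20)² + 4.4·j20 + 400 = 0 + j88 → |·| ≈ 88, ∠ ≈ 90.00°
|L| = 2000 / 88 ≈ 22.727
Gain = 20 log₁₀(22.727) ≈ 27.13 dB
∠L = 0.00° − 90.00° = -90.00°

27.1 dB, -90.0°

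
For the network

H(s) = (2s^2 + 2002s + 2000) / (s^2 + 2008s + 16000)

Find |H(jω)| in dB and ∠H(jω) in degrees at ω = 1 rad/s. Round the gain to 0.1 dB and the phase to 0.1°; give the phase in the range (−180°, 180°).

Substitute s = j1:
Numerator: 2(j1)^2 + 2002(j1) + 2000 = 1998 + j2002
Denominator: (j1)^2 + 2008(j1) + 16000 = 15999 + j2008
|N| = √(1998² + 2002²) ≈ 2828.4, ∠N ≈ 45.06°
|D| = √(15999² + 2008²) ≈ 16125, ∠D ≈ 7.15°
|H| = 2828.4 / 16125 ≈ 0.1754
Gain = 20 log₁₀(0.1754) ≈ -15.12 dB
∠H = 45.06° − 7.15° = 37.91°

-15.1 dB, 37.9°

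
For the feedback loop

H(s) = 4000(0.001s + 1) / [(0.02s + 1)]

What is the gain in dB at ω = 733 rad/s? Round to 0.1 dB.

50.6 dB

At ω = 733 rad/s:
zero (1 + j733·0.001) = 1 + j0.733 → |·| ≈ 1.2399, ∠ ≈ 36.24°
pole (1 + j733·0.02) = 1 + j14.66 → |·| ≈ 14.694, ∠ ≈ 86.10°
|H| = 4000 · 1.2399 / (14.694) ≈ 337.53
Gain = 20 log₁₀(337.53) ≈ 50.57 dB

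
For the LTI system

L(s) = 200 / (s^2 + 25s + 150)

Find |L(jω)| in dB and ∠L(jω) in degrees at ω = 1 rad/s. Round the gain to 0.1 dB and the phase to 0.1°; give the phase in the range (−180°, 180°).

2.4 dB, -9.5°

Substitute s = j1:
Numerator: 200 = 200 + j0
Denominator: (j1)^2 + 25(j1) + 150 = 149 + j25
|N| = √(200² + 0²) ≈ 200, ∠N ≈ 0.00°
|D| = √(149² + 25²) ≈ 151.08, ∠D ≈ 9.52°
|L| = 200 / 151.08 ≈ 1.3238
Gain = 20 log₁₀(1.3238) ≈ 2.44 dB
∠L = 0.00° − 9.52° = -9.52°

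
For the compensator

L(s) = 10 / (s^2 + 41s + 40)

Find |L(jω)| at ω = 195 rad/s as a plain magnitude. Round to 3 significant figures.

Substitute s = j195:
Numerator: 10 = 10 + j0
Denominator: (j195)^2 + 41(j195) + 40 = -37985 + j7995
|N| = √(10² + 0²) ≈ 10, ∠N ≈ 0.00°
|D| = √(37985² + 7995²) ≈ 38817, ∠D ≈ 168.11°
|L| = 10 / 38817 ≈ 0.00025762

0.000258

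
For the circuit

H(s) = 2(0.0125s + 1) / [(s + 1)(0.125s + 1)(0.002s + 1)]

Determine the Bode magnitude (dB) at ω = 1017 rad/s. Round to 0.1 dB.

At ω = 1017 rad/s:
zero (1 + j1017·0.0125) = 1 + j12.7125 → |·| ≈ 12.752, ∠ ≈ 85.50°
pole (1 + j1017·1) = 1 + j1017 → |·| ≈ 1017, ∠ ≈ 89.94°
pole (1 + j1017·0.125) = 1 + j127.125 → |·| ≈ 127.13, ∠ ≈ 89.55°
pole (1 + j1017·0.002) = 1 + j2.034 → |·| ≈ 2.2665, ∠ ≈ 63.82°
|H| = 2 · 12.752 / (1017 · 127.13 · 2.2665) ≈ 8.7033e-05
Gain = 20 log₁₀(8.7033e-05) ≈ -81.21 dB

-81.2 dB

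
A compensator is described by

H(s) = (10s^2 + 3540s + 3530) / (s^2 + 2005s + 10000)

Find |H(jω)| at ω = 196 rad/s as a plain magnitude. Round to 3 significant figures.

Substitute s = j196:
Numerator: 10(j196)^2 + 3540(j196) + 3530 = -380630 + j693840
Denominator: (j196)^2 + 2005(j196) + 10000 = -28416 + j392980
|N| = √(380630² + 693840²) ≈ 7.9139e+05, ∠N ≈ 118.75°
|D| = √(28416² + 392980²) ≈ 3.9401e+05, ∠D ≈ 94.14°
|H| = 7.9139e+05 / 3.9401e+05 ≈ 2.0086

2.01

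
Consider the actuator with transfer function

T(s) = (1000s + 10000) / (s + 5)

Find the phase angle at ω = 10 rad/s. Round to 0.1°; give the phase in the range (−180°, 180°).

-18.4°

Substitute s = j10:
Numerator: 1000(j10) + 10000 = 10000 + j10000
Denominator: (j10) + 5 = 5 + j10
|N| = √(10000² + 10000²) ≈ 14142, ∠N ≈ 45.00°
|D| = √(5² + 10²) ≈ 11.18, ∠D ≈ 63.43°
∠T = 45.00° − 63.43° = -18.43°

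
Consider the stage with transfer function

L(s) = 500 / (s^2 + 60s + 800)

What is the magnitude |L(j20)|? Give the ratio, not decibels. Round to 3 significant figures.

Substitute s = j20:
Numerator: 500 = 500 + j0
Denominator: (j20)^2 + 60(j20) + 800 = 400 + j1200
|N| = √(500² + 0²) ≈ 500, ∠N ≈ 0.00°
|D| = √(400² + 1200²) ≈ 1264.9, ∠D ≈ 71.57°
|L| = 500 / 1264.9 ≈ 0.39529

0.395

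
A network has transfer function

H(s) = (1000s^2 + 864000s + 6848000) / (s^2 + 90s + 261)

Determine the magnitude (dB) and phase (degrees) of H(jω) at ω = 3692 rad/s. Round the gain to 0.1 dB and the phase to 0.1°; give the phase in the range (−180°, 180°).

60.2 dB, -11.8°

Substitute s = j3692:
Numerator: 1000(j3692)^2 + 864000(j3692) + 6848000 = -13624016000 + j3189888000
Denominator: (j3692)^2 + 90(j3692) + 261 = -13630603 + j332280
|N| = √(13624016000² + 3189888000²) ≈ 1.3992e+10, ∠N ≈ 166.82°
|D| = √(13630603² + 332280²) ≈ 1.3635e+07, ∠D ≈ 178.60°
|H| = 1.3992e+10 / 1.3635e+07 ≈ 1026.2
Gain = 20 log₁₀(1026.2) ≈ 60.22 dB
∠H = 166.82° − 178.60° = -11.78°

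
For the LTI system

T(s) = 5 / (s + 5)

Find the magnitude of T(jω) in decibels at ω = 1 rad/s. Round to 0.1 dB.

At s = jω = j1:
pole (s+5): 5 + j1 → |·| = √(5²+1²) = √26 ≈ 5.099, ∠ = arctan(1/5) ≈ 11.31°
|T| = 5 / 5.099 ≈ 0.98058
Gain = 20 log₁₀(0.98058) ≈ -0.17 dB

-0.2 dB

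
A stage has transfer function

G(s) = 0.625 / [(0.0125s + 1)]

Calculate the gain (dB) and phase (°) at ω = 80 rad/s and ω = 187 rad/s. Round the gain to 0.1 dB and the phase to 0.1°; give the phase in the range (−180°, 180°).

ω = 80: -7.1 dB, -45.0°; ω = 187: -12.2 dB, -66.8°

At ω = 80 rad/s:
pole (1 + j80·0.0125) = 1 + j1 → |·| ≈ 1.4142, ∠ ≈ 45.00°
|G| = 0.625 · 1 / (1.4142) ≈ 0.44195
Gain = 20 log₁₀(0.44195) ≈ -7.09 dB
∠G = (0°) − (45.00°) = -45.00°

At ω = 187 rad/s:
pole (1 + j187·0.0125) = 1 + j2.3375 → |·| ≈ 2.5424, ∠ ≈ 66.84°
|G| = 0.625 · 1 / (2.5424) ≈ 0.24583
Gain = 20 log₁₀(0.24583) ≈ -12.19 dB
∠G = (0°) − (66.84°) = -66.84°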